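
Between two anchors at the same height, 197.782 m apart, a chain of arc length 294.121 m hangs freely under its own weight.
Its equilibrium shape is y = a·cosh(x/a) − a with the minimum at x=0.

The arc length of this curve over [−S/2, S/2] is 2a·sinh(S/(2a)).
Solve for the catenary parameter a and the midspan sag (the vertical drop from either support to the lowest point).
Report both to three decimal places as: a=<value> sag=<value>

a=61.673 sag=97.796

seed: a₀ = √(S³/(24(L−S))) = √(197.782³/(24·96.339)) = 57.846017
iter 1: u=1.709556  f(a)=+1.510e+01  f'(a)=-4.412e+00  a ← 57.846017 − (+1.510e+01/-4.412e+00) = 61.268407
iter 2: u=1.614062  f(a)=+1.444e+00  f'(a)=-3.605e+00  a ← 61.268407 − (+1.444e+00/-3.605e+00) = 61.668879
iter 3: u=1.603580  f(a)=+1.628e-02  f'(a)=-3.524e+00  a ← 61.668879 − (+1.628e-02/-3.524e+00) = 61.673499
iter 4: u=1.603460  f(a)=+2.122e-06  f'(a)=-3.523e+00  a ← 61.673499 − (+2.122e-06/-3.523e+00) = 61.673500
iter 5: u=1.603460  f(a)=+5.684e-14  f'(a)=-3.523e+00  a ← 61.673500 − (+5.684e-14/-3.523e+00) = 61.673500
converged: |Δa| < 1e-12 after 5 iterations
sag = a·(cosh(S/(2a)) − 1) = 61.673500·(cosh(1.603460) − 1) = 97.795655
T_max/T_min = cosh(S/(2a)) = 2.585700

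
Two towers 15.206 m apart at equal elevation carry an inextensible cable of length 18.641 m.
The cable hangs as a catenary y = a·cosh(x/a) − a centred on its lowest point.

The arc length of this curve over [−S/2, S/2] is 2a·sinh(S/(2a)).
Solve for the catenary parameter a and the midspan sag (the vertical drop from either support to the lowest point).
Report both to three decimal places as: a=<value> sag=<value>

seed: a₀ = √(S³/(24(L−S))) = √(15.206³/(24·3.435)) = 6.530606
iter 1: u=1.164210  f(a)=+2.404e-01  f'(a)=-1.202e+00  a ← 6.530606 − (+2.404e-01/-1.202e+00) = 6.730703
iter 2: u=1.129600  f(a)=+1.149e-02  f'(a)=-1.089e+00  a ← 6.730703 − (+1.149e-02/-1.089e+00) = 6.741255
iter 3: u=1.127832  f(a)=+2.918e-05  f'(a)=-1.084e+00  a ← 6.741255 − (+2.918e-05/-1.084e+00) = 6.741282
iter 4: u=1.127827  f(a)=+1.891e-10  f'(a)=-1.084e+00  a ← 6.741282 − (+1.891e-10/-1.084e+00) = 6.741282
iter 5: u=1.127827  f(a)=+0.000e+00  f'(a)=-1.084e+00  a ← 6.741282 − (+0.000e+00/-1.084e+00) = 6.741282
converged: |Δa| < 1e-12 after 5 iterations
sag = a·(cosh(S/(2a)) − 1) = 6.741282·(cosh(1.127827) − 1) = 4.761613
T_max/T_min = cosh(S/(2a)) = 1.706336

a=6.741 sag=4.762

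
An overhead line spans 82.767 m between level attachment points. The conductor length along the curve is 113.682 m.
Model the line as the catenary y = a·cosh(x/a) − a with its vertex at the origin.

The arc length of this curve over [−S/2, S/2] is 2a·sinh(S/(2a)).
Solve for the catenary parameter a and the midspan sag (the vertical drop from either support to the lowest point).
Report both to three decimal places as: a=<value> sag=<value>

seed: a₀ = √(S³/(24(L−S))) = √(82.767³/(24·30.915)) = 27.643662
iter 1: u=1.497034  f(a)=+3.655e+00  f'(a)=-2.780e+00  a ← 27.643662 − (+3.655e+00/-2.780e+00) = 28.958488
iter 2: u=1.429063  f(a)=+2.769e-01  f'(a)=-2.373e+00  a ← 28.958488 − (+2.769e-01/-2.373e+00) = 29.075189
iter 3: u=1.423327  f(a)=+1.878e-03  f'(a)=-2.341e+00  a ← 29.075189 − (+1.878e-03/-2.341e+00) = 29.075991
iter 4: u=1.423288  f(a)=+8.768e-08  f'(a)=-2.341e+00  a ← 29.075991 − (+8.768e-08/-2.341e+00) = 29.075991
iter 5: u=1.423288  f(a)=+0.000e+00  f'(a)=-2.341e+00  a ← 29.075991 − (+0.000e+00/-2.341e+00) = 29.075991
converged: |Δa| < 1e-12 after 5 iterations
sag = a·(cosh(S/(2a)) − 1) = 29.075991·(cosh(1.423288) − 1) = 34.770015
T_max/T_min = cosh(S/(2a)) = 2.195833

a=29.076 sag=34.770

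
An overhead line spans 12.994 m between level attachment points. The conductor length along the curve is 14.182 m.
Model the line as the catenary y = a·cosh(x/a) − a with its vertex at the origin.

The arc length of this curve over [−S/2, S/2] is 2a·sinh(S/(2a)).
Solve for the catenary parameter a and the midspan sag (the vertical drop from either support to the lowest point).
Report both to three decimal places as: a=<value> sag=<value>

a=8.890 sag=2.482

seed: a₀ = √(S³/(24(L−S))) = √(12.994³/(24·1.188)) = 8.772037
iter 1: u=0.740649  f(a)=+3.301e-02  f'(a)=-2.860e-01  a ← 8.772037 − (+3.301e-02/-2.860e-01) = 8.887463
iter 2: u=0.731030  f(a)=+6.629e-04  f'(a)=-2.746e-01  a ← 8.887463 − (+6.629e-04/-2.746e-01) = 8.889877
iter 3: u=0.730831  f(a)=+2.794e-07  f'(a)=-2.744e-01  a ← 8.889877 − (+2.794e-07/-2.744e-01) = 8.889878
iter 4: u=0.730831  f(a)=+4.974e-14  f'(a)=-2.744e-01  a ← 8.889878 − (+4.974e-14/-2.744e-01) = 8.889878
converged: |Δa| < 1e-12 after 4 iterations
sag = a·(cosh(S/(2a)) − 1) = 8.889878·(cosh(0.730831) − 1) = 2.481675
T_max/T_min = cosh(S/(2a)) = 1.279157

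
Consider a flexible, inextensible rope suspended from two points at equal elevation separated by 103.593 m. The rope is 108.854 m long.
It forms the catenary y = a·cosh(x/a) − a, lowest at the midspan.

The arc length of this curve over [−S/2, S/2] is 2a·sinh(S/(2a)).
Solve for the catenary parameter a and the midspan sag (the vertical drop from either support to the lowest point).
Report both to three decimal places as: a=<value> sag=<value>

a=94.540 sag=14.548

seed: a₀ = √(S³/(24(L−S))) = √(103.593³/(24·5.261)) = 93.833052
iter 1: u=0.552007  f(a)=+8.074e-02  f'(a)=-1.156e-01  a ← 93.833052 − (+8.074e-02/-1.156e-01) = 94.531544
iter 2: u=0.547928  f(a)=+9.104e-04  f'(a)=-1.130e-01  a ← 94.531544 − (+9.104e-04/-1.130e-01) = 94.539601
iter 3: u=0.547882  f(a)=+1.187e-07  f'(a)=-1.130e-01  a ← 94.539601 − (+1.187e-07/-1.130e-01) = 94.539602
iter 4: u=0.547882  f(a)=-2.842e-14  f'(a)=-1.130e-01  a ← 94.539602 − (-2.842e-14/-1.130e-01) = 94.539602
converged: |Δa| < 1e-12 after 4 iterations
sag = a·(cosh(S/(2a)) − 1) = 94.539602·(cosh(0.547882) − 1) = 14.547678
T_max/T_min = cosh(S/(2a)) = 1.153879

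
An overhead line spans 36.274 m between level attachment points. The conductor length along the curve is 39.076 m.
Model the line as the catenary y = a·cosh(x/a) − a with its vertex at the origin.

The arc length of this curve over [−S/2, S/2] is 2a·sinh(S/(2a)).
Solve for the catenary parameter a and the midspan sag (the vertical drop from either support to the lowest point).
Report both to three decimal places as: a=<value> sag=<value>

seed: a₀ = √(S³/(24(L−S))) = √(36.274³/(24·2.802)) = 26.641182
iter 1: u=0.680788  f(a)=+6.565e-02  f'(a)=-2.203e-01  a ← 26.641182 − (+6.565e-02/-2.203e-01) = 26.939251
iter 2: u=0.673256  f(a)=+1.118e-03  f'(a)=-2.128e-01  a ← 26.939251 − (+1.118e-03/-2.128e-01) = 26.944505
iter 3: u=0.673124  f(a)=+3.368e-07  f'(a)=-2.127e-01  a ← 26.944505 − (+3.368e-07/-2.127e-01) = 26.944507
iter 4: u=0.673124  f(a)=+2.132e-14  f'(a)=-2.127e-01  a ← 26.944507 − (+2.132e-14/-2.127e-01) = 26.944507
converged: |Δa| < 1e-12 after 4 iterations
sag = a·(cosh(S/(2a)) − 1) = 26.944507·(cosh(0.673124) − 1) = 6.338220
T_max/T_min = cosh(S/(2a)) = 1.235232

a=26.945 sag=6.338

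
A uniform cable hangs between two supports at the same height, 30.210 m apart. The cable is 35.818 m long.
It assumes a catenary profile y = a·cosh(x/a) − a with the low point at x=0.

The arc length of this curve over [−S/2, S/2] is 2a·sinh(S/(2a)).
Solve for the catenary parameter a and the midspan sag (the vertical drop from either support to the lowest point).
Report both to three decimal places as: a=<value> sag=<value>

seed: a₀ = √(S³/(24(L−S))) = √(30.210³/(24·5.608)) = 14.312532
iter 1: u=1.055369  f(a)=+3.207e-01  f'(a)=-8.745e-01  a ← 14.312532 − (+3.207e-01/-8.745e-01) = 14.679291
iter 2: u=1.029001  f(a)=+1.274e-02  f'(a)=-8.062e-01  a ← 14.679291 − (+1.274e-02/-8.062e-01) = 14.695094
iter 3: u=1.027894  f(a)=+2.195e-05  f'(a)=-8.035e-01  a ← 14.695094 − (+2.195e-05/-8.035e-01) = 14.695122
iter 4: u=1.027892  f(a)=+6.541e-11  f'(a)=-8.035e-01  a ← 14.695122 − (+6.541e-11/-8.035e-01) = 14.695122
iter 5: u=1.027892  f(a)=+7.105e-15  f'(a)=-8.035e-01  a ← 14.695122 − (+7.105e-15/-8.035e-01) = 14.695122
converged: |Δa| < 1e-12 after 5 iterations
sag = a·(cosh(S/(2a)) − 1) = 14.695122·(cosh(1.027892) − 1) = 8.471209
T_max/T_min = cosh(S/(2a)) = 1.576464

a=14.695 sag=8.471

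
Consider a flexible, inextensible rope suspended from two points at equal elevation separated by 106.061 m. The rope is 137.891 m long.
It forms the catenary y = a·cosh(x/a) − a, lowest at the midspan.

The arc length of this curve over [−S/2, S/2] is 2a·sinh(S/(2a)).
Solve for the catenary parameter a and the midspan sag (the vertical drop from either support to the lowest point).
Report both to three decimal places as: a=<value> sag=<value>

a=41.188 sag=39.123

seed: a₀ = √(S³/(24(L−S))) = √(106.061³/(24·31.830)) = 39.519336
iter 1: u=1.341887  f(a)=+2.992e+00  f'(a)=-1.920e+00  a ← 39.519336 − (+2.992e+00/-1.920e+00) = 41.077366
iter 2: u=1.290991  f(a)=+1.860e-01  f'(a)=-1.688e+00  a ← 41.077366 − (+1.860e-01/-1.688e+00) = 41.187557
iter 3: u=1.287537  f(a)=+8.247e-04  f'(a)=-1.673e+00  a ← 41.187557 − (+8.247e-04/-1.673e+00) = 41.188050
iter 4: u=1.287522  f(a)=+1.637e-08  f'(a)=-1.673e+00  a ← 41.188050 − (+1.637e-08/-1.673e+00) = 41.188050
iter 5: u=1.287522  f(a)=+2.842e-14  f'(a)=-1.673e+00  a ← 41.188050 − (+2.842e-14/-1.673e+00) = 41.188050
converged: |Δa| < 1e-12 after 5 iterations
sag = a·(cosh(S/(2a)) − 1) = 41.188050·(cosh(1.287522) − 1) = 39.123453
T_max/T_min = cosh(S/(2a)) = 1.949874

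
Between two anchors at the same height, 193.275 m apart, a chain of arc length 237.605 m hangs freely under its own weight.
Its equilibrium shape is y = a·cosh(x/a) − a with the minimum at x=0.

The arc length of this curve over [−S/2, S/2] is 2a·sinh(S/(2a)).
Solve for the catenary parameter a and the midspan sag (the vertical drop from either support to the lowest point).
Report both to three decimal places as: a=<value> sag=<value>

seed: a₀ = √(S³/(24(L−S))) = √(193.275³/(24·44.330)) = 82.377581
iter 1: u=1.173104  f(a)=+3.152e+00  f'(a)=-1.232e+00  a ← 82.377581 − (+3.152e+00/-1.232e+00) = 84.936484
iter 2: u=1.137762  f(a)=+1.528e-01  f'(a)=-1.115e+00  a ← 84.936484 − (+1.528e-01/-1.115e+00) = 85.073555
iter 3: u=1.135929  f(a)=+3.998e-04  f'(a)=-1.109e+00  a ← 85.073555 − (+3.998e-04/-1.109e+00) = 85.073916
iter 4: u=1.135924  f(a)=+2.752e-09  f'(a)=-1.109e+00  a ← 85.073916 − (+2.752e-09/-1.109e+00) = 85.073916
iter 5: u=1.135924  f(a)=-2.842e-14  f'(a)=-1.109e+00  a ← 85.073916 − (-2.842e-14/-1.109e+00) = 85.073916
converged: |Δa| < 1e-12 after 5 iterations
sag = a·(cosh(S/(2a)) − 1) = 85.073916·(cosh(1.135924) − 1) = 61.047969
T_max/T_min = cosh(S/(2a)) = 1.717587

a=85.074 sag=61.048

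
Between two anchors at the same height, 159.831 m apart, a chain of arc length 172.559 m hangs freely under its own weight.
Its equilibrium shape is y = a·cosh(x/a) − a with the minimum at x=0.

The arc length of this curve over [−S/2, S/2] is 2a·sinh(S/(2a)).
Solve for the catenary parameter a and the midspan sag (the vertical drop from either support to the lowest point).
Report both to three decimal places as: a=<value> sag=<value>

seed: a₀ = √(S³/(24(L−S))) = √(159.831³/(24·12.728)) = 115.612774
iter 1: u=0.691234  f(a)=+3.076e-01  f'(a)=-2.309e-01  a ← 115.612774 − (+3.076e-01/-2.309e-01) = 116.944854
iter 2: u=0.683361  f(a)=+5.396e-03  f'(a)=-2.228e-01  a ← 116.944854 − (+5.396e-03/-2.228e-01) = 116.969070
iter 3: u=0.683219  f(a)=+1.727e-06  f'(a)=-2.227e-01  a ← 116.969070 − (+1.727e-06/-2.227e-01) = 116.969077
iter 4: u=0.683219  f(a)=+1.705e-13  f'(a)=-2.227e-01  a ← 116.969077 − (+1.705e-13/-2.227e-01) = 116.969077
converged: |Δa| < 1e-12 after 4 iterations
sag = a·(cosh(S/(2a)) − 1) = 116.969077·(cosh(0.683219) − 1) = 28.378496
T_max/T_min = cosh(S/(2a)) = 1.242615

a=116.969 sag=28.378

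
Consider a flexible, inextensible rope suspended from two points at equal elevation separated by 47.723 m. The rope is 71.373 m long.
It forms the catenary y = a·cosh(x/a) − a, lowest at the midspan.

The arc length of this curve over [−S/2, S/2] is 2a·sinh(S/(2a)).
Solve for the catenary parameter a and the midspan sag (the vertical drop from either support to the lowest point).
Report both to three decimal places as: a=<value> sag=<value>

seed: a₀ = √(S³/(24(L−S))) = √(47.723³/(24·23.650)) = 13.837907
iter 1: u=1.724358  f(a)=+3.776e+00  f'(a)=-4.549e+00  a ← 13.837907 − (+3.776e+00/-4.549e+00) = 14.667955
iter 2: u=1.626778  f(a)=+3.664e-01  f'(a)=-3.705e+00  a ← 14.667955 − (+3.664e-01/-3.705e+00) = 14.766844
iter 3: u=1.615883  f(a)=+4.269e-03  f'(a)=-3.619e+00  a ← 14.766844 − (+4.269e-03/-3.619e+00) = 14.768024
iter 4: u=1.615754  f(a)=+5.945e-07  f'(a)=-3.618e+00  a ← 14.768024 − (+5.945e-07/-3.618e+00) = 14.768024
iter 5: u=1.615754  f(a)=+2.842e-14  f'(a)=-3.618e+00  a ← 14.768024 − (+2.842e-14/-3.618e+00) = 14.768024
converged: |Δa| < 1e-12 after 5 iterations
sag = a·(cosh(S/(2a)) − 1) = 14.768024·(cosh(1.615754) − 1) = 23.853483
T_max/T_min = cosh(S/(2a)) = 2.615212

a=14.768 sag=23.853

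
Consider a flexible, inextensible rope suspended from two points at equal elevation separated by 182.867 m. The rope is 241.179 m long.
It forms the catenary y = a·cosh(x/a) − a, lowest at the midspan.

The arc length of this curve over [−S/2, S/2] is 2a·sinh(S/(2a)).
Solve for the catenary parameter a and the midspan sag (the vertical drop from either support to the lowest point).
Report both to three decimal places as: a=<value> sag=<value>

seed: a₀ = √(S³/(24(L−S))) = √(182.867³/(24·58.312)) = 66.102582
iter 1: u=1.383206  f(a)=+5.839e+00  f'(a)=-2.126e+00  a ← 66.102582 − (+5.839e+00/-2.126e+00) = 68.849519
iter 2: u=1.328019  f(a)=+3.837e-01  f'(a)=-1.855e+00  a ← 68.849519 − (+3.837e-01/-1.855e+00) = 69.056402
iter 3: u=1.324041  f(a)=+1.915e-03  f'(a)=-1.836e+00  a ← 69.056402 − (+1.915e-03/-1.836e+00) = 69.057445
iter 4: u=1.324021  f(a)=+4.820e-08  f'(a)=-1.836e+00  a ← 69.057445 − (+4.820e-08/-1.836e+00) = 69.057445
iter 5: u=1.324021  f(a)=+0.000e+00  f'(a)=-1.836e+00  a ← 69.057445 − (+0.000e+00/-1.836e+00) = 69.057445
converged: |Δa| < 1e-12 after 5 iterations
sag = a·(cosh(S/(2a)) − 1) = 69.057445·(cosh(1.324021) − 1) = 69.905709
T_max/T_min = cosh(S/(2a)) = 2.012283

a=69.057 sag=69.906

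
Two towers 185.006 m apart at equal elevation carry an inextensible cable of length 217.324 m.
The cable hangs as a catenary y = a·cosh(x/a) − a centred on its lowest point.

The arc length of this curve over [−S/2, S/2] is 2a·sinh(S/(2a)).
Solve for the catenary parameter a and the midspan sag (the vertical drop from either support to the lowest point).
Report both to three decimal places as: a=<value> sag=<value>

seed: a₀ = √(S³/(24(L−S))) = √(185.006³/(24·32.318)) = 90.354723
iter 1: u=1.023776  f(a)=+1.737e+00  f'(a)=-7.932e-01  a ← 90.354723 − (+1.737e+00/-7.932e-01) = 92.544012
iter 2: u=0.999557  f(a)=+6.512e-02  f'(a)=-7.347e-01  a ← 92.544012 − (+6.512e-02/-7.347e-01) = 92.632643
iter 3: u=0.998600  f(a)=+9.947e-05  f'(a)=-7.325e-01  a ← 92.632643 − (+9.947e-05/-7.325e-01) = 92.632778
iter 4: u=0.998599  f(a)=+2.329e-10  f'(a)=-7.325e-01  a ← 92.632778 − (+2.329e-10/-7.325e-01) = 92.632778
iter 5: u=0.998599  f(a)=-2.842e-14  f'(a)=-7.325e-01  a ← 92.632778 − (-2.842e-14/-7.325e-01) = 92.632778
converged: |Δa| < 1e-12 after 5 iterations
sag = a·(cosh(S/(2a)) − 1) = 92.632778·(cosh(0.998599) − 1) = 50.154693
T_max/T_min = cosh(S/(2a)) = 1.541436

a=92.633 sag=50.155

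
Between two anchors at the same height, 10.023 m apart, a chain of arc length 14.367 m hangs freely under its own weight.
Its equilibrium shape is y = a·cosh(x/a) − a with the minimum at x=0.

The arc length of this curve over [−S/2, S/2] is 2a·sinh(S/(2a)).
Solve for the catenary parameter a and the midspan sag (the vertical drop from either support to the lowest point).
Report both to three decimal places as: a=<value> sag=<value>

seed: a₀ = √(S³/(24(L−S))) = √(10.023³/(24·4.344)) = 3.107750
iter 1: u=1.612581  f(a)=+6.011e-01  f'(a)=-3.593e+00  a ← 3.107750 − (+6.011e-01/-3.593e+00) = 3.275020
iter 2: u=1.530219  f(a)=+5.194e-02  f'(a)=-2.997e+00  a ← 3.275020 − (+5.194e-02/-2.997e+00) = 3.292351
iter 3: u=1.522164  f(a)=+4.689e-04  f'(a)=-2.943e+00  a ← 3.292351 − (+4.689e-04/-2.943e+00) = 3.292511
iter 4: u=1.522091  f(a)=+3.897e-08  f'(a)=-2.943e+00  a ← 3.292511 − (+3.897e-08/-2.943e+00) = 3.292511
iter 5: u=1.522091  f(a)=+3.553e-15  f'(a)=-2.943e+00  a ← 3.292511 − (+3.553e-15/-2.943e+00) = 3.292511
converged: |Δa| < 1e-12 after 5 iterations
sag = a·(cosh(S/(2a)) − 1) = 3.292511·(cosh(1.522091) − 1) = 4.609597
T_max/T_min = cosh(S/(2a)) = 2.400025

a=3.293 sag=4.610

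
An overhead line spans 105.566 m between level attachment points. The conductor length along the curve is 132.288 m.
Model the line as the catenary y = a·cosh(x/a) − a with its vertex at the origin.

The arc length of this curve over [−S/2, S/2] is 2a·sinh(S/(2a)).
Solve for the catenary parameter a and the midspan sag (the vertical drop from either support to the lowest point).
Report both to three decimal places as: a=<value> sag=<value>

a=44.370 sag=35.278

seed: a₀ = √(S³/(24(L−S))) = √(105.566³/(24·26.722)) = 42.829795
iter 1: u=1.232390  f(a)=+2.104e+00  f'(a)=-1.448e+00  a ← 42.829795 − (+2.104e+00/-1.448e+00) = 44.283057
iter 2: u=1.191946  f(a)=+1.118e-01  f'(a)=-1.298e+00  a ← 44.283057 − (+1.118e-01/-1.298e+00) = 44.369241
iter 3: u=1.189630  f(a)=+3.552e-04  f'(a)=-1.289e+00  a ← 44.369241 − (+3.552e-04/-1.289e+00) = 44.369516
iter 4: u=1.189623  f(a)=+3.608e-09  f'(a)=-1.289e+00  a ← 44.369516 − (+3.608e-09/-1.289e+00) = 44.369516
iter 5: u=1.189623  f(a)=+5.684e-14  f'(a)=-1.289e+00  a ← 44.369516 − (+5.684e-14/-1.289e+00) = 44.369516
converged: |Δa| < 1e-12 after 5 iterations
sag = a·(cosh(S/(2a)) − 1) = 44.369516·(cosh(1.189623) − 1) = 35.277723
T_max/T_min = cosh(S/(2a)) = 1.795089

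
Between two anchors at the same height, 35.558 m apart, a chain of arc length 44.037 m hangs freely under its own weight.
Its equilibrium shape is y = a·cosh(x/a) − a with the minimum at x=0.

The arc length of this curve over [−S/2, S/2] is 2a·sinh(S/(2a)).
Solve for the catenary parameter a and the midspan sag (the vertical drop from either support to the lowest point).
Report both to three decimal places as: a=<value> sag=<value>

a=15.369 sag=11.483

seed: a₀ = √(S³/(24(L−S))) = √(35.558³/(24·8.479)) = 14.863738
iter 1: u=1.196132  f(a)=+6.276e-01  f'(a)=-1.313e+00  a ← 14.863738 − (+6.276e-01/-1.313e+00) = 15.341867
iter 2: u=1.158855  f(a)=+3.156e-02  f'(a)=-1.184e+00  a ← 15.341867 − (+3.156e-02/-1.184e+00) = 15.368527
iter 3: u=1.156845  f(a)=+8.912e-05  f'(a)=-1.177e+00  a ← 15.368527 − (+8.912e-05/-1.177e+00) = 15.368603
iter 4: u=1.156839  f(a)=+7.153e-10  f'(a)=-1.177e+00  a ← 15.368603 − (+7.153e-10/-1.177e+00) = 15.368603
iter 5: u=1.156839  f(a)=+0.000e+00  f'(a)=-1.177e+00  a ← 15.368603 − (+0.000e+00/-1.177e+00) = 15.368603
converged: |Δa| < 1e-12 after 5 iterations
sag = a·(cosh(S/(2a)) − 1) = 15.368603·(cosh(1.156839) − 1) = 11.482995
T_max/T_min = cosh(S/(2a)) = 1.747172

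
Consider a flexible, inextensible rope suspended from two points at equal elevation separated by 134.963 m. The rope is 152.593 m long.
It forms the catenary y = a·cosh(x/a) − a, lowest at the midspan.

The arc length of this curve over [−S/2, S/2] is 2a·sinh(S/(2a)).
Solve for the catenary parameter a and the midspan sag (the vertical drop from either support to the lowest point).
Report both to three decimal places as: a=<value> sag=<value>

a=77.674 sag=31.204

seed: a₀ = √(S³/(24(L−S))) = √(134.963³/(24·17.630)) = 76.223749
iter 1: u=0.885308  f(a)=+7.039e-01  f'(a)=-4.999e-01  a ← 76.223749 − (+7.039e-01/-4.999e-01) = 77.631968
iter 2: u=0.869249  f(a)=+1.998e-02  f'(a)=-4.719e-01  a ← 77.631968 − (+1.998e-02/-4.719e-01) = 77.674313
iter 3: u=0.868775  f(a)=+1.714e-05  f'(a)=-4.710e-01  a ← 77.674313 − (+1.714e-05/-4.710e-01) = 77.674350
iter 4: u=0.868775  f(a)=+1.265e-11  f'(a)=-4.710e-01  a ← 77.674350 − (+1.265e-11/-4.710e-01) = 77.674350
converged: |Δa| < 1e-12 after 4 iterations
sag = a·(cosh(S/(2a)) − 1) = 77.674350·(cosh(0.868775) − 1) = 31.203841
T_max/T_min = cosh(S/(2a)) = 1.401726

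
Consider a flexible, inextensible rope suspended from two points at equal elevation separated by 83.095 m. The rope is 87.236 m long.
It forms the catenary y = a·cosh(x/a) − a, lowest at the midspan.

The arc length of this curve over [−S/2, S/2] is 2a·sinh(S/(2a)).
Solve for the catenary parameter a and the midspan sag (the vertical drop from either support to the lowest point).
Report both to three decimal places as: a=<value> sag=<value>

seed: a₀ = √(S³/(24(L−S))) = √(83.095³/(24·4.141)) = 75.980842
iter 1: u=0.546815  f(a)=+6.235e-02  f'(a)=-1.123e-01  a ← 75.980842 − (+6.235e-02/-1.123e-01) = 76.536092
iter 2: u=0.542848  f(a)=+6.901e-04  f'(a)=-1.098e-01  a ← 76.536092 − (+6.901e-04/-1.098e-01) = 76.542376
iter 3: u=0.542804  f(a)=+8.663e-08  f'(a)=-1.098e-01  a ← 76.542376 − (+8.663e-08/-1.098e-01) = 76.542377
iter 4: u=0.542804  f(a)=-1.421e-14  f'(a)=-1.098e-01  a ← 76.542377 − (-1.421e-14/-1.098e-01) = 76.542377
converged: |Δa| < 1e-12 after 4 iterations
sag = a·(cosh(S/(2a)) − 1) = 76.542377·(cosh(0.542804) − 1) = 11.555667
T_max/T_min = cosh(S/(2a)) = 1.150971

a=76.542 sag=11.556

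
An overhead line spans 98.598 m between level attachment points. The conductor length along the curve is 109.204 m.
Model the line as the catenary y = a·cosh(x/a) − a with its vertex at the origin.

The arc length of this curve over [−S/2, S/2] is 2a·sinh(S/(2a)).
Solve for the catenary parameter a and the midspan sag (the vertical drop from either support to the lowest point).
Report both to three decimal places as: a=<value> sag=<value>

a=62.331 sag=20.533

seed: a₀ = √(S³/(24(L−S))) = √(98.598³/(24·10.606)) = 61.364998
iter 1: u=0.803373  f(a)=+3.476e-01  f'(a)=-3.685e-01  a ← 61.364998 − (+3.476e-01/-3.685e-01) = 62.308194
iter 2: u=0.791212  f(a)=+8.175e-03  f'(a)=-3.513e-01  a ← 62.308194 − (+8.175e-03/-3.513e-01) = 62.331463
iter 3: u=0.790917  f(a)=+4.765e-06  f'(a)=-3.509e-01  a ← 62.331463 − (+4.765e-06/-3.509e-01) = 62.331476
iter 4: u=0.790917  f(a)=+1.663e-12  f'(a)=-3.509e-01  a ← 62.331476 − (+1.663e-12/-3.509e-01) = 62.331476
converged: |Δa| < 1e-12 after 4 iterations
sag = a·(cosh(S/(2a)) − 1) = 62.331476·(cosh(0.790917) − 1) = 20.533422
T_max/T_min = cosh(S/(2a)) = 1.329423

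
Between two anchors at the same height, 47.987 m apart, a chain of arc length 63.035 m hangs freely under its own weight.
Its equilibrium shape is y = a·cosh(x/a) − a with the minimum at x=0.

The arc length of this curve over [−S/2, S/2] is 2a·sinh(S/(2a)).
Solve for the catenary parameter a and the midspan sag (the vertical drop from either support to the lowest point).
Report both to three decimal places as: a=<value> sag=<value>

a=18.262 sag=18.164

seed: a₀ = √(S³/(24(L−S))) = √(47.987³/(24·15.048)) = 17.492037
iter 1: u=1.371681  f(a)=+1.481e+00  f'(a)=-2.067e+00  a ← 17.492037 − (+1.481e+00/-2.067e+00) = 18.208482
iter 2: u=1.317710  f(a)=+9.583e-02  f'(a)=-1.807e+00  a ← 18.208482 − (+9.583e-02/-1.807e+00) = 18.261512
iter 3: u=1.313884  f(a)=+4.629e-04  f'(a)=-1.790e+00  a ← 18.261512 − (+4.629e-04/-1.790e+00) = 18.261770
iter 4: u=1.313865  f(a)=+1.091e-08  f'(a)=-1.790e+00  a ← 18.261770 − (+1.091e-08/-1.790e+00) = 18.261770
iter 5: u=1.313865  f(a)=+1.421e-14  f'(a)=-1.790e+00  a ← 18.261770 − (+1.421e-14/-1.790e+00) = 18.261770
converged: |Δa| < 1e-12 after 5 iterations
sag = a·(cosh(S/(2a)) − 1) = 18.261770·(cosh(1.313865) − 1) = 18.164114
T_max/T_min = cosh(S/(2a)) = 1.994652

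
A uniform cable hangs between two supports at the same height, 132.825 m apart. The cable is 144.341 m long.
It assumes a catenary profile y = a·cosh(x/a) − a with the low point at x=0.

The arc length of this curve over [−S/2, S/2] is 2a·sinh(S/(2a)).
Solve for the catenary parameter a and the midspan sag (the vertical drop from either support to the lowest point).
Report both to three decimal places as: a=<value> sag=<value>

seed: a₀ = √(S³/(24(L−S))) = √(132.825³/(24·11.516)) = 92.079571
iter 1: u=0.721251  f(a)=+3.033e-01  f'(a)=-2.634e-01  a ← 92.079571 − (+3.033e-01/-2.634e-01) = 93.230992
iter 2: u=0.712344  f(a)=+5.782e-03  f'(a)=-2.534e-01  a ← 93.230992 − (+5.782e-03/-2.534e-01) = 93.253808
iter 3: u=0.712169  f(a)=+2.193e-06  f'(a)=-2.532e-01  a ← 93.253808 − (+2.193e-06/-2.532e-01) = 93.253817
iter 4: u=0.712169  f(a)=+3.411e-13  f'(a)=-2.532e-01  a ← 93.253817 − (+3.411e-13/-2.532e-01) = 93.253817
converged: |Δa| < 1e-12 after 4 iterations
sag = a·(cosh(S/(2a)) − 1) = 93.253817·(cosh(0.712169) − 1) = 24.665034
T_max/T_min = cosh(S/(2a)) = 1.264494

a=93.254 sag=24.665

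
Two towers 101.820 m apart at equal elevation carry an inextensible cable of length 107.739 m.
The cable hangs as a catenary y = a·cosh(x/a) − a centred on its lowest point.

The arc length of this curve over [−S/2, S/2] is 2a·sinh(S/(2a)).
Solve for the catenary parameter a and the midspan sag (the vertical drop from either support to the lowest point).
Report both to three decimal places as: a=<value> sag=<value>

seed: a₀ = √(S³/(24(L−S))) = √(101.820³/(24·5.919)) = 86.202497
iter 1: u=0.590586  f(a)=+1.041e-01  f'(a)=-1.422e-01  a ← 86.202497 − (+1.041e-01/-1.422e-01) = 86.934584
iter 2: u=0.585613  f(a)=+1.341e-03  f'(a)=-1.385e-01  a ← 86.934584 − (+1.341e-03/-1.385e-01) = 86.944263
iter 3: u=0.585548  f(a)=+2.290e-07  f'(a)=-1.385e-01  a ← 86.944263 − (+2.290e-07/-1.385e-01) = 86.944264
iter 4: u=0.585548  f(a)=-1.421e-14  f'(a)=-1.385e-01  a ← 86.944264 − (-1.421e-14/-1.385e-01) = 86.944264
converged: |Δa| < 1e-12 after 4 iterations
sag = a·(cosh(S/(2a)) − 1) = 86.944264·(cosh(0.585548) − 1) = 15.335881
T_max/T_min = cosh(S/(2a)) = 1.176387

a=86.944 sag=15.336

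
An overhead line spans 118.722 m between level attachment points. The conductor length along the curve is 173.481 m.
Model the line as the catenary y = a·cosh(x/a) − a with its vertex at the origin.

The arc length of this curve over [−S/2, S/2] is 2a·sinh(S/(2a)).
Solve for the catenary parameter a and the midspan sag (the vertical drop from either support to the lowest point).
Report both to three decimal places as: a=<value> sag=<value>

seed: a₀ = √(S³/(24(L−S))) = √(118.722³/(24·54.759)) = 35.683170
iter 1: u=1.663557  f(a)=+8.096e+00  f'(a)=-4.007e+00  a ← 35.683170 − (+8.096e+00/-4.007e+00) = 37.703667
iter 2: u=1.574409  f(a)=+7.385e-01  f'(a)=-3.306e+00  a ← 37.703667 − (+7.385e-01/-3.306e+00) = 37.927033
iter 3: u=1.565137  f(a)=+7.508e-03  f'(a)=-3.240e+00  a ← 37.927033 − (+7.508e-03/-3.240e+00) = 37.929351
iter 4: u=1.565041  f(a)=+7.935e-07  f'(a)=-3.239e+00  a ← 37.929351 − (+7.935e-07/-3.239e+00) = 37.929351
iter 5: u=1.565041  f(a)=-2.842e-14  f'(a)=-3.239e+00  a ← 37.929351 − (-2.842e-14/-3.239e+00) = 37.929351
converged: |Δa| < 1e-12 after 5 iterations
sag = a·(cosh(S/(2a)) − 1) = 37.929351·(cosh(1.565041) − 1) = 56.741394
T_max/T_min = cosh(S/(2a)) = 2.495976

a=37.929 sag=56.741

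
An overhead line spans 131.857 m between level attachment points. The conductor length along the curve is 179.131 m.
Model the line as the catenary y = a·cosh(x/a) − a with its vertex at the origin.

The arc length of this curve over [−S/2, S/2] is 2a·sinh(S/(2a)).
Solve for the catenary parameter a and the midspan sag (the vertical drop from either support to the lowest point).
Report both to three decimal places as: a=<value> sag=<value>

a=47.193 sag=54.045

seed: a₀ = √(S³/(24(L−S))) = √(131.857³/(24·47.274)) = 44.950858
iter 1: u=1.466679  f(a)=+5.353e+00  f'(a)=-2.592e+00  a ← 44.950858 − (+5.353e+00/-2.592e+00) = 47.016064
iter 2: u=1.402255  f(a)=+3.910e-01  f'(a)=-2.226e+00  a ← 47.016064 − (+3.910e-01/-2.226e+00) = 47.191725
iter 3: u=1.397035  f(a)=+2.450e-03  f'(a)=-2.198e+00  a ← 47.191725 − (+2.450e-03/-2.198e+00) = 47.192839
iter 4: u=1.397002  f(a)=+9.749e-08  f'(a)=-2.198e+00  a ← 47.192839 − (+9.749e-08/-2.198e+00) = 47.192839
iter 5: u=1.397002  f(a)=+2.842e-14  f'(a)=-2.198e+00  a ← 47.192839 − (+2.842e-14/-2.198e+00) = 47.192839
converged: |Δa| < 1e-12 after 5 iterations
sag = a·(cosh(S/(2a)) − 1) = 47.192839·(cosh(1.397002) − 1) = 54.045211
T_max/T_min = cosh(S/(2a)) = 2.145199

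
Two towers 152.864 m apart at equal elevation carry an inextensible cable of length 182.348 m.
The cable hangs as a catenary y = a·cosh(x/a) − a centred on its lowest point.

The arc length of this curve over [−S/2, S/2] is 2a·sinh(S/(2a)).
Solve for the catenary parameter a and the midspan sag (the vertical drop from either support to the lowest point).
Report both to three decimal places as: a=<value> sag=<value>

seed: a₀ = √(S³/(24(L−S))) = √(152.864³/(24·29.484)) = 71.049170
iter 1: u=1.075762  f(a)=+1.754e+00  f'(a)=-9.301e-01  a ← 71.049170 − (+1.754e+00/-9.301e-01) = 72.934856
iter 2: u=1.047949  f(a)=+7.225e-02  f'(a)=-8.549e-01  a ← 72.934856 − (+7.225e-02/-8.549e-01) = 73.019368
iter 3: u=1.046736  f(a)=+1.343e-04  f'(a)=-8.517e-01  a ← 73.019368 − (+1.343e-04/-8.517e-01) = 73.019526
iter 4: u=1.046734  f(a)=+4.656e-10  f'(a)=-8.517e-01  a ← 73.019526 − (+4.656e-10/-8.517e-01) = 73.019526
iter 5: u=1.046734  f(a)=+0.000e+00  f'(a)=-8.517e-01  a ← 73.019526 − (+0.000e+00/-8.517e-01) = 73.019526
converged: |Δa| < 1e-12 after 5 iterations
sag = a·(cosh(S/(2a)) − 1) = 73.019526·(cosh(1.046734) − 1) = 43.790360
T_max/T_min = cosh(S/(2a)) = 1.599708

a=73.020 sag=43.790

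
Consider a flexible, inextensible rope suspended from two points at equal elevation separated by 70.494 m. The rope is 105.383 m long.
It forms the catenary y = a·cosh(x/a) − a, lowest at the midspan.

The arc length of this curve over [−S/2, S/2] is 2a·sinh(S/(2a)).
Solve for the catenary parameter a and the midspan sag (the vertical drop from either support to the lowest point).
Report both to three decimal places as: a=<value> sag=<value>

a=21.827 sag=35.206

seed: a₀ = √(S³/(24(L−S))) = √(70.494³/(24·34.889)) = 20.454005
iter 1: u=1.723232  f(a)=+5.562e+00  f'(a)=-4.538e+00  a ← 20.454005 − (+5.562e+00/-4.538e+00) = 21.679635
iter 2: u=1.625812  f(a)=+5.391e-01  f'(a)=-3.697e+00  a ← 21.679635 − (+5.391e-01/-3.697e+00) = 21.825454
iter 3: u=1.614949  f(a)=+6.266e-03  f'(a)=-3.612e+00  a ← 21.825454 − (+6.266e-03/-3.612e+00) = 21.827189
iter 4: u=1.614821  f(a)=+8.683e-07  f'(a)=-3.611e+00  a ← 21.827189 − (+8.683e-07/-3.611e+00) = 21.827189
iter 5: u=1.614821  f(a)=+2.842e-14  f'(a)=-3.611e+00  a ← 21.827189 − (+2.842e-14/-3.611e+00) = 21.827189
converged: |Δa| < 1e-12 after 5 iterations
sag = a·(cosh(S/(2a)) − 1) = 21.827189·(cosh(1.614821) − 1) = 35.206313
T_max/T_min = cosh(S/(2a)) = 2.612957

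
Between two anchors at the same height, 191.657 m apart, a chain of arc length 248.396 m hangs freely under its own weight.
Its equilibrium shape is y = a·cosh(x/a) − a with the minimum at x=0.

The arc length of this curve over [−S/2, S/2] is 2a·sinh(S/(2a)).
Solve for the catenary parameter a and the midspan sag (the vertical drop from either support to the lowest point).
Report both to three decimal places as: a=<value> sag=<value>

seed: a₀ = √(S³/(24(L−S))) = √(191.657³/(24·56.739)) = 71.901934
iter 1: u=1.332767  f(a)=+5.258e+00  f'(a)=-1.877e+00  a ← 71.901934 − (+5.258e+00/-1.877e+00) = 74.703096
iter 2: u=1.282792  f(a)=+3.229e-01  f'(a)=-1.653e+00  a ← 74.703096 − (+3.229e-01/-1.653e+00) = 74.898426
iter 3: u=1.279446  f(a)=+1.394e-03  f'(a)=-1.639e+00  a ← 74.898426 − (+1.394e-03/-1.639e+00) = 74.899277
iter 4: u=1.279432  f(a)=+2.622e-08  f'(a)=-1.639e+00  a ← 74.899277 − (+2.622e-08/-1.639e+00) = 74.899277
iter 5: u=1.279432  f(a)=+2.842e-14  f'(a)=-1.639e+00  a ← 74.899277 − (+2.842e-14/-1.639e+00) = 74.899277
converged: |Δa| < 1e-12 after 5 iterations
sag = a·(cosh(S/(2a)) − 1) = 74.899277·(cosh(1.279432) − 1) = 70.135357
T_max/T_min = cosh(S/(2a)) = 1.936396

a=74.899 sag=70.135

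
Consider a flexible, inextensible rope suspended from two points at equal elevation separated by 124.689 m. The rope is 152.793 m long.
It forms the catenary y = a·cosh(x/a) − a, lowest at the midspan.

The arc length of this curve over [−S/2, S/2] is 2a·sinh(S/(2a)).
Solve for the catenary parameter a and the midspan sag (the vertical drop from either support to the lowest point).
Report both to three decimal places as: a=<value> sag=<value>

a=55.337 sag=38.996

seed: a₀ = √(S³/(24(L−S))) = √(124.689³/(24·28.104)) = 53.610829
iter 1: u=1.162909  f(a)=+1.963e+00  f'(a)=-1.197e+00  a ← 53.610829 − (+1.963e+00/-1.197e+00) = 55.250150
iter 2: u=1.128404  f(a)=+9.362e-02  f'(a)=-1.086e+00  a ← 55.250150 − (+9.362e-02/-1.086e+00) = 55.336396
iter 3: u=1.126645  f(a)=+2.366e-04  f'(a)=-1.080e+00  a ← 55.336396 − (+2.366e-04/-1.080e+00) = 55.336615
iter 4: u=1.126641  f(a)=+1.520e-09  f'(a)=-1.080e+00  a ← 55.336615 − (+1.520e-09/-1.080e+00) = 55.336616
iter 5: u=1.126641  f(a)=+0.000e+00  f'(a)=-1.080e+00  a ← 55.336616 − (+0.000e+00/-1.080e+00) = 55.336616
converged: |Δa| < 1e-12 after 5 iterations
sag = a·(cosh(S/(2a)) − 1) = 55.336616·(cosh(1.126641) − 1) = 38.995597
T_max/T_min = cosh(S/(2a)) = 1.704698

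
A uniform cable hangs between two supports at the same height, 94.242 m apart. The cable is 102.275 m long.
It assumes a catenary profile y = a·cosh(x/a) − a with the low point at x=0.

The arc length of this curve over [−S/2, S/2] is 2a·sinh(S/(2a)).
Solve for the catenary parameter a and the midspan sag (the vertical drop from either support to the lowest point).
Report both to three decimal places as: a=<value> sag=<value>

a=66.717 sag=17.344

seed: a₀ = √(S³/(24(L−S))) = √(94.242³/(24·8.033)) = 65.890414
iter 1: u=0.715142  f(a)=+2.079e-01  f'(a)=-2.565e-01  a ← 65.890414 − (+2.079e-01/-2.565e-01) = 66.700982
iter 2: u=0.706451  f(a)=+3.899e-03  f'(a)=-2.470e-01  a ← 66.700982 − (+3.899e-03/-2.470e-01) = 66.716769
iter 3: u=0.706284  f(a)=+1.429e-06  f'(a)=-2.468e-01  a ← 66.716769 − (+1.429e-06/-2.468e-01) = 66.716775
iter 4: u=0.706284  f(a)=+1.990e-13  f'(a)=-2.468e-01  a ← 66.716775 − (+1.990e-13/-2.468e-01) = 66.716775
converged: |Δa| < 1e-12 after 4 iterations
sag = a·(cosh(S/(2a)) − 1) = 66.716775·(cosh(0.706284) − 1) = 17.343751
T_max/T_min = cosh(S/(2a)) = 1.259961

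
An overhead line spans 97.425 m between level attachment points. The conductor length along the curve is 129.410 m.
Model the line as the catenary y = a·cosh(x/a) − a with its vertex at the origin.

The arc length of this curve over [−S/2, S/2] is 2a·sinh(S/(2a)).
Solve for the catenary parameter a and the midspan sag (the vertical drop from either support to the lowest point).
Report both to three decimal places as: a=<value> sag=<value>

a=36.302 sag=37.891

seed: a₀ = √(S³/(24(L−S))) = √(97.425³/(24·31.985)) = 34.707779
iter 1: u=1.403504  f(a)=+3.302e+00  f'(a)=-2.233e+00  a ← 34.707779 − (+3.302e+00/-2.233e+00) = 36.186781
iter 2: u=1.346141  f(a)=+2.228e-01  f'(a)=-1.941e+00  a ← 36.186781 − (+2.228e-01/-1.941e+00) = 36.301589
iter 3: u=1.341883  f(a)=+1.177e-03  f'(a)=-1.920e+00  a ← 36.301589 − (+1.177e-03/-1.920e+00) = 36.302202
iter 4: u=1.341861  f(a)=+3.320e-08  f'(a)=-1.920e+00  a ← 36.302202 − (+3.320e-08/-1.920e+00) = 36.302202
iter 5: u=1.341861  f(a)=+0.000e+00  f'(a)=-1.920e+00  a ← 36.302202 − (+0.000e+00/-1.920e+00) = 36.302202
converged: |Δa| < 1e-12 after 5 iterations
sag = a·(cosh(S/(2a)) − 1) = 36.302202·(cosh(1.341861) − 1) = 37.890701
T_max/T_min = cosh(S/(2a)) = 2.043758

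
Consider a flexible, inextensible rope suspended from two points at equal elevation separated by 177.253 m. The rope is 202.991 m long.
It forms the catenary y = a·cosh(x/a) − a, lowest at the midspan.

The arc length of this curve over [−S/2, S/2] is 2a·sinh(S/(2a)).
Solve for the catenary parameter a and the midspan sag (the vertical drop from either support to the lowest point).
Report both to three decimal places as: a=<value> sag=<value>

a=96.953 sag=43.408

seed: a₀ = √(S³/(24(L−S))) = √(177.253³/(24·25.738)) = 94.950525
iter 1: u=0.933397  f(a)=+1.145e+00  f'(a)=-5.909e-01  a ← 94.950525 − (+1.145e+00/-5.909e-01) = 96.887912
iter 2: u=0.914732  f(a)=+3.597e-02  f'(a)=-5.543e-01  a ← 96.887912 − (+3.597e-02/-5.543e-01) = 96.952818
iter 3: u=0.914120  f(a)=+3.808e-05  f'(a)=-5.531e-01  a ← 96.952818 − (+3.808e-05/-5.531e-01) = 96.952887
iter 4: u=0.914119  f(a)=+4.280e-11  f'(a)=-5.531e-01  a ← 96.952887 − (+4.280e-11/-5.531e-01) = 96.952887
converged: |Δa| < 1e-12 after 4 iterations
sag = a·(cosh(S/(2a)) − 1) = 96.952887·(cosh(0.914119) − 1) = 43.408072
T_max/T_min = cosh(S/(2a)) = 1.447723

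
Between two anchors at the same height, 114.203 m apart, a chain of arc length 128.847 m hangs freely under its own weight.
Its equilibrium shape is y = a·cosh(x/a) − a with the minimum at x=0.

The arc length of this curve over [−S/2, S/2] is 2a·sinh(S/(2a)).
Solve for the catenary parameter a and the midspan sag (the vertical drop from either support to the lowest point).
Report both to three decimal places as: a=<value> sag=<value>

a=66.317 sag=26.140

seed: a₀ = √(S³/(24(L−S))) = √(114.203³/(24·14.644)) = 65.099970
iter 1: u=0.877136  f(a)=+5.738e-01  f'(a)=-4.855e-01  a ← 65.099970 − (+5.738e-01/-4.855e-01) = 66.281835
iter 2: u=0.861495  f(a)=+1.600e-02  f'(a)=-4.587e-01  a ← 66.281835 − (+1.600e-02/-4.587e-01) = 66.316707
iter 3: u=0.861042  f(a)=+1.323e-05  f'(a)=-4.580e-01  a ← 66.316707 − (+1.323e-05/-4.580e-01) = 66.316736
iter 4: u=0.861042  f(a)=+9.095e-12  f'(a)=-4.580e-01  a ← 66.316736 − (+9.095e-12/-4.580e-01) = 66.316736
converged: |Δa| < 1e-12 after 4 iterations
sag = a·(cosh(S/(2a)) − 1) = 66.316736·(cosh(0.861042) − 1) = 26.140264
T_max/T_min = cosh(S/(2a)) = 1.394173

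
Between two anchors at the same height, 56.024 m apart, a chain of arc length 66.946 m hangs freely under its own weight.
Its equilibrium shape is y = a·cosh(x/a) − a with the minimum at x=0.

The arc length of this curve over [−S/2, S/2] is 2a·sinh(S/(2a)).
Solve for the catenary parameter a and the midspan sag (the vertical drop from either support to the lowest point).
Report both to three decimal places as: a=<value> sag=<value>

seed: a₀ = √(S³/(24(L−S))) = √(56.024³/(24·10.922)) = 25.900280
iter 1: u=1.081533  f(a)=+6.569e-01  f'(a)=-9.463e-01  a ← 25.900280 − (+6.569e-01/-9.463e-01) = 26.594453
iter 2: u=1.053302  f(a)=+2.733e-02  f'(a)=-8.690e-01  a ← 26.594453 − (+2.733e-02/-8.690e-01) = 26.625908
iter 3: u=1.052058  f(a)=+5.188e-05  f'(a)=-8.657e-01  a ← 26.625908 − (+5.188e-05/-8.657e-01) = 26.625968
iter 4: u=1.052056  f(a)=+1.877e-10  f'(a)=-8.657e-01  a ← 26.625968 − (+1.877e-10/-8.657e-01) = 26.625968
iter 5: u=1.052056  f(a)=-1.421e-14  f'(a)=-8.657e-01  a ← 26.625968 − (-1.421e-14/-8.657e-01) = 26.625968
converged: |Δa| < 1e-12 after 5 iterations
sag = a·(cosh(S/(2a)) − 1) = 26.625968·(cosh(1.052056) − 1) = 16.145330
T_max/T_min = cosh(S/(2a)) = 1.606375

a=26.626 sag=16.145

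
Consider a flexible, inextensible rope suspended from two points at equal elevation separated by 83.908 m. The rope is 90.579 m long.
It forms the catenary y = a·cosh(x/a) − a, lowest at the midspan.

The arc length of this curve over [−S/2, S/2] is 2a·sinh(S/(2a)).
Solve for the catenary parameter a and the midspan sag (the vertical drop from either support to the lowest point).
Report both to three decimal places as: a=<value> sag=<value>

seed: a₀ = √(S³/(24(L−S))) = √(83.908³/(24·6.671)) = 60.744081
iter 1: u=0.690668  f(a)=+1.609e-01  f'(a)=-2.303e-01  a ← 60.744081 − (+1.609e-01/-2.303e-01) = 61.442864
iter 2: u=0.682813  f(a)=+2.819e-03  f'(a)=-2.223e-01  a ← 61.442864 − (+2.819e-03/-2.223e-01) = 61.455546
iter 3: u=0.682672  f(a)=+8.993e-07  f'(a)=-2.222e-01  a ← 61.455546 − (+8.993e-07/-2.222e-01) = 61.455550
iter 4: u=0.682672  f(a)=+8.527e-14  f'(a)=-2.222e-01  a ← 61.455550 − (+8.527e-14/-2.222e-01) = 61.455550
converged: |Δa| < 1e-12 after 4 iterations
sag = a·(cosh(S/(2a)) − 1) = 61.455550·(cosh(0.682672) − 1) = 14.885287
T_max/T_min = cosh(S/(2a)) = 1.242212

a=61.456 sag=14.885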